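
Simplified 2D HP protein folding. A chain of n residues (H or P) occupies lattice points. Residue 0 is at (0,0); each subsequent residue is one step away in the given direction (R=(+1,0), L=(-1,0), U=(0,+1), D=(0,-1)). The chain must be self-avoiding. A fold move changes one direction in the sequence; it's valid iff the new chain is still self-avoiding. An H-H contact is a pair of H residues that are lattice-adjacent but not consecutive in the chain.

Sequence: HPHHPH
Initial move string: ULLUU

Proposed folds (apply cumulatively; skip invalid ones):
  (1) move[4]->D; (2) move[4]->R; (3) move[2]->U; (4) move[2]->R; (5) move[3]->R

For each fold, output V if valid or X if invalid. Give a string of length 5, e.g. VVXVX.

Initial: ULLUU -> [(0, 0), (0, 1), (-1, 1), (-2, 1), (-2, 2), (-2, 3)]
Fold 1: move[4]->D => ULLUD INVALID (collision), skipped
Fold 2: move[4]->R => ULLUR VALID
Fold 3: move[2]->U => ULUUR VALID
Fold 4: move[2]->R => ULRUR INVALID (collision), skipped
Fold 5: move[3]->R => ULURR VALID

Answer: XVVXV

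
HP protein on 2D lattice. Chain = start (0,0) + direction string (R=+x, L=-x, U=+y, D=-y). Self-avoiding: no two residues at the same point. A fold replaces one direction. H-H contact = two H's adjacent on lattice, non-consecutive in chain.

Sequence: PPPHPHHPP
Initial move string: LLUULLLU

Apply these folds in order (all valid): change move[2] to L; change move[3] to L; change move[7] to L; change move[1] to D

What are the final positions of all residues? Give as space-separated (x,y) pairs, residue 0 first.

Answer: (0,0) (-1,0) (-1,-1) (-2,-1) (-3,-1) (-4,-1) (-5,-1) (-6,-1) (-7,-1)

Derivation:
Initial moves: LLUULLLU
Fold: move[2]->L => LLLULLLU (positions: [(0, 0), (-1, 0), (-2, 0), (-3, 0), (-3, 1), (-4, 1), (-5, 1), (-6, 1), (-6, 2)])
Fold: move[3]->L => LLLLLLLU (positions: [(0, 0), (-1, 0), (-2, 0), (-3, 0), (-4, 0), (-5, 0), (-6, 0), (-7, 0), (-7, 1)])
Fold: move[7]->L => LLLLLLLL (positions: [(0, 0), (-1, 0), (-2, 0), (-3, 0), (-4, 0), (-5, 0), (-6, 0), (-7, 0), (-8, 0)])
Fold: move[1]->D => LDLLLLLL (positions: [(0, 0), (-1, 0), (-1, -1), (-2, -1), (-3, -1), (-4, -1), (-5, -1), (-6, -1), (-7, -1)])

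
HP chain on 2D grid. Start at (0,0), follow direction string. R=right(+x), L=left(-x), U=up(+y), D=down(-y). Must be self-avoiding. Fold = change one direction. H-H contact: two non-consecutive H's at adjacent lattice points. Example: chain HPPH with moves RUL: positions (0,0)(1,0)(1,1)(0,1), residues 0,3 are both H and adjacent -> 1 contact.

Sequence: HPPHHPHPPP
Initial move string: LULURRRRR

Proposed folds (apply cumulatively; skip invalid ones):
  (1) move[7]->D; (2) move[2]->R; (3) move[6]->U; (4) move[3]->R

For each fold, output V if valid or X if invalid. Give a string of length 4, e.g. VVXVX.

Answer: VVXV

Derivation:
Initial: LULURRRRR -> [(0, 0), (-1, 0), (-1, 1), (-2, 1), (-2, 2), (-1, 2), (0, 2), (1, 2), (2, 2), (3, 2)]
Fold 1: move[7]->D => LULURRRDR VALID
Fold 2: move[2]->R => LURURRRDR VALID
Fold 3: move[6]->U => LURURRUDR INVALID (collision), skipped
Fold 4: move[3]->R => LURRRRRDR VALID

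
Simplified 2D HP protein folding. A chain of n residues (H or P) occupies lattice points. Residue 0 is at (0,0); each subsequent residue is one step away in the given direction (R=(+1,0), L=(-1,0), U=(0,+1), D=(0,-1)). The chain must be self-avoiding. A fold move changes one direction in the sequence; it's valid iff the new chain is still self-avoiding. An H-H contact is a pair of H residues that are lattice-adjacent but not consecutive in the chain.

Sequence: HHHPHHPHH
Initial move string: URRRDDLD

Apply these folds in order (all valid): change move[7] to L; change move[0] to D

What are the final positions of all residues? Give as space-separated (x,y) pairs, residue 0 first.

Answer: (0,0) (0,-1) (1,-1) (2,-1) (3,-1) (3,-2) (3,-3) (2,-3) (1,-3)

Derivation:
Initial moves: URRRDDLD
Fold: move[7]->L => URRRDDLL (positions: [(0, 0), (0, 1), (1, 1), (2, 1), (3, 1), (3, 0), (3, -1), (2, -1), (1, -1)])
Fold: move[0]->D => DRRRDDLL (positions: [(0, 0), (0, -1), (1, -1), (2, -1), (3, -1), (3, -2), (3, -3), (2, -3), (1, -3)])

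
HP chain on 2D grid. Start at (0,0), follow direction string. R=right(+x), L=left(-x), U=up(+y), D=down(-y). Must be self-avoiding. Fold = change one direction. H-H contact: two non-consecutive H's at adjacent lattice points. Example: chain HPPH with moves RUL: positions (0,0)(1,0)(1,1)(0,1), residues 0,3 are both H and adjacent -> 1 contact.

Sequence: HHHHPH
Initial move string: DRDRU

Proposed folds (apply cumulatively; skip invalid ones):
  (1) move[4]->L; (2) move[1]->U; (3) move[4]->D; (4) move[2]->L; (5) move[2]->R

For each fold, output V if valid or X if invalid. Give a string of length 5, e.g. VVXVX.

Initial: DRDRU -> [(0, 0), (0, -1), (1, -1), (1, -2), (2, -2), (2, -1)]
Fold 1: move[4]->L => DRDRL INVALID (collision), skipped
Fold 2: move[1]->U => DUDRU INVALID (collision), skipped
Fold 3: move[4]->D => DRDRD VALID
Fold 4: move[2]->L => DRLRD INVALID (collision), skipped
Fold 5: move[2]->R => DRRRD VALID

Answer: XXVXV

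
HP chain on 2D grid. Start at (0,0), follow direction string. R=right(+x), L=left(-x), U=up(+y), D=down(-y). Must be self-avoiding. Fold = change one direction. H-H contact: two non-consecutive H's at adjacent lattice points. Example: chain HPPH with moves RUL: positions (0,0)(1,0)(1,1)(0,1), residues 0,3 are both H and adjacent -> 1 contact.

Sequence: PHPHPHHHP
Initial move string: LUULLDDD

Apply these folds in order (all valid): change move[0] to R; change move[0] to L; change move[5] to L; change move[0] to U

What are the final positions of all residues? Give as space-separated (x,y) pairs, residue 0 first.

Answer: (0,0) (0,1) (0,2) (0,3) (-1,3) (-2,3) (-3,3) (-3,2) (-3,1)

Derivation:
Initial moves: LUULLDDD
Fold: move[0]->R => RUULLDDD (positions: [(0, 0), (1, 0), (1, 1), (1, 2), (0, 2), (-1, 2), (-1, 1), (-1, 0), (-1, -1)])
Fold: move[0]->L => LUULLDDD (positions: [(0, 0), (-1, 0), (-1, 1), (-1, 2), (-2, 2), (-3, 2), (-3, 1), (-3, 0), (-3, -1)])
Fold: move[5]->L => LUULLLDD (positions: [(0, 0), (-1, 0), (-1, 1), (-1, 2), (-2, 2), (-3, 2), (-4, 2), (-4, 1), (-4, 0)])
Fold: move[0]->U => UUULLLDD (positions: [(0, 0), (0, 1), (0, 2), (0, 3), (-1, 3), (-2, 3), (-3, 3), (-3, 2), (-3, 1)])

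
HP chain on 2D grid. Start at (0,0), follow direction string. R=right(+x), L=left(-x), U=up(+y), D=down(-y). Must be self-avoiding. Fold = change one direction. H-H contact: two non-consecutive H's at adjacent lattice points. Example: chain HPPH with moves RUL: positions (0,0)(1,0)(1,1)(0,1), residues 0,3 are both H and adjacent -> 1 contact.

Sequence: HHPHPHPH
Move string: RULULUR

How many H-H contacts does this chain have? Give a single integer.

Positions: [(0, 0), (1, 0), (1, 1), (0, 1), (0, 2), (-1, 2), (-1, 3), (0, 3)]
H-H contact: residue 0 @(0,0) - residue 3 @(0, 1)

Answer: 1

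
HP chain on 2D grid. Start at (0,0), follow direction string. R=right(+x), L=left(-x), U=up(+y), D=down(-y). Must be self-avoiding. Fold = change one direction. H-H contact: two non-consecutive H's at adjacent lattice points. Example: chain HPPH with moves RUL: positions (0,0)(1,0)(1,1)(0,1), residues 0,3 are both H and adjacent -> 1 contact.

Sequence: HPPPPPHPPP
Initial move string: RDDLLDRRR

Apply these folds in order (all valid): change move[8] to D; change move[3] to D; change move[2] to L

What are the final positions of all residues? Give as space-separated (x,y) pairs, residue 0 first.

Answer: (0,0) (1,0) (1,-1) (0,-1) (0,-2) (-1,-2) (-1,-3) (0,-3) (1,-3) (1,-4)

Derivation:
Initial moves: RDDLLDRRR
Fold: move[8]->D => RDDLLDRRD (positions: [(0, 0), (1, 0), (1, -1), (1, -2), (0, -2), (-1, -2), (-1, -3), (0, -3), (1, -3), (1, -4)])
Fold: move[3]->D => RDDDLDRRD (positions: [(0, 0), (1, 0), (1, -1), (1, -2), (1, -3), (0, -3), (0, -4), (1, -4), (2, -4), (2, -5)])
Fold: move[2]->L => RDLDLDRRD (positions: [(0, 0), (1, 0), (1, -1), (0, -1), (0, -2), (-1, -2), (-1, -3), (0, -3), (1, -3), (1, -4)])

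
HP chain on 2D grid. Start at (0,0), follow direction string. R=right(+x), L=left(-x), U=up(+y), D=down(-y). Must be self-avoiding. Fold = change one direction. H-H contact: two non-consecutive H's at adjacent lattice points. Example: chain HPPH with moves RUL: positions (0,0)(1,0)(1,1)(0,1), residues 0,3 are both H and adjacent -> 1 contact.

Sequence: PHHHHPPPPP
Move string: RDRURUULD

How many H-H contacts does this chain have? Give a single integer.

Answer: 1

Derivation:
Positions: [(0, 0), (1, 0), (1, -1), (2, -1), (2, 0), (3, 0), (3, 1), (3, 2), (2, 2), (2, 1)]
H-H contact: residue 1 @(1,0) - residue 4 @(2, 0)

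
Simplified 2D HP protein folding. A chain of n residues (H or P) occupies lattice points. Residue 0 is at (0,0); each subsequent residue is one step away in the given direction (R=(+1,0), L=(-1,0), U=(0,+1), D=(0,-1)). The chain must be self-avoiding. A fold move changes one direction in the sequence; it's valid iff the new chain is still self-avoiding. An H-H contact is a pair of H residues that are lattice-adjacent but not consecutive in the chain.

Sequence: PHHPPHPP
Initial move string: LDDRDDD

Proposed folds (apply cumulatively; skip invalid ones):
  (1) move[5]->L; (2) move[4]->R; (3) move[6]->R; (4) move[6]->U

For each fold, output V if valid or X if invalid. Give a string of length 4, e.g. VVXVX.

Initial: LDDRDDD -> [(0, 0), (-1, 0), (-1, -1), (-1, -2), (0, -2), (0, -3), (0, -4), (0, -5)]
Fold 1: move[5]->L => LDDRDLD VALID
Fold 2: move[4]->R => LDDRRLD INVALID (collision), skipped
Fold 3: move[6]->R => LDDRDLR INVALID (collision), skipped
Fold 4: move[6]->U => LDDRDLU INVALID (collision), skipped

Answer: VXXX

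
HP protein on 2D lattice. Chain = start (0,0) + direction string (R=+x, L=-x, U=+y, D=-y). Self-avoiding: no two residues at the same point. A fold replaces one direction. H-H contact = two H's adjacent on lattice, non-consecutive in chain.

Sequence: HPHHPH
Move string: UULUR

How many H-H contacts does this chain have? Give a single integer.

Positions: [(0, 0), (0, 1), (0, 2), (-1, 2), (-1, 3), (0, 3)]
H-H contact: residue 2 @(0,2) - residue 5 @(0, 3)

Answer: 1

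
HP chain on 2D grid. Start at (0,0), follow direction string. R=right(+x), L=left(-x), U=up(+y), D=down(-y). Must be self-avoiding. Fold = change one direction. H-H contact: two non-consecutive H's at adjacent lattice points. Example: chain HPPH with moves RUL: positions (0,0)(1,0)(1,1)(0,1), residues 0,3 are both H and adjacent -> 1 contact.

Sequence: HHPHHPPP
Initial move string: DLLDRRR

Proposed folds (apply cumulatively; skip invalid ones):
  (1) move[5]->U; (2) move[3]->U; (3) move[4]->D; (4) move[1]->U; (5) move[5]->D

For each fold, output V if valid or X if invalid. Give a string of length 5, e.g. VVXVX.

Answer: XXVXV

Derivation:
Initial: DLLDRRR -> [(0, 0), (0, -1), (-1, -1), (-2, -1), (-2, -2), (-1, -2), (0, -2), (1, -2)]
Fold 1: move[5]->U => DLLDRUR INVALID (collision), skipped
Fold 2: move[3]->U => DLLURRR INVALID (collision), skipped
Fold 3: move[4]->D => DLLDDRR VALID
Fold 4: move[1]->U => DULDDRR INVALID (collision), skipped
Fold 5: move[5]->D => DLLDDDR VALID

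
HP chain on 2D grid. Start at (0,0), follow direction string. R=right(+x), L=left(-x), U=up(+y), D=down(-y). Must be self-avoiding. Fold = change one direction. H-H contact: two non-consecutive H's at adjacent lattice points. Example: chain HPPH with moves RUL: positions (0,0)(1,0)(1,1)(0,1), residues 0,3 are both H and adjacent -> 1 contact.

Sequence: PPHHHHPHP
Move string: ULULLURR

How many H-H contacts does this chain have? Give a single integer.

Positions: [(0, 0), (0, 1), (-1, 1), (-1, 2), (-2, 2), (-3, 2), (-3, 3), (-2, 3), (-1, 3)]
H-H contact: residue 4 @(-2,2) - residue 7 @(-2, 3)

Answer: 1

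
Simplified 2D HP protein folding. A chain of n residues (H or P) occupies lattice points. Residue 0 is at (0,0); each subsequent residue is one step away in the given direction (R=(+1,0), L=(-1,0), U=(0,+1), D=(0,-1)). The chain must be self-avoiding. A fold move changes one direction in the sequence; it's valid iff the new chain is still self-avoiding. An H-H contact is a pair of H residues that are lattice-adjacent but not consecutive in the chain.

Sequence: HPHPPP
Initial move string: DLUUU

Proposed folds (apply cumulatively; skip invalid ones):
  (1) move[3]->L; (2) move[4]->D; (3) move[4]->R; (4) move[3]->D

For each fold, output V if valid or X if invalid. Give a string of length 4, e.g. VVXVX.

Answer: VVXX

Derivation:
Initial: DLUUU -> [(0, 0), (0, -1), (-1, -1), (-1, 0), (-1, 1), (-1, 2)]
Fold 1: move[3]->L => DLULU VALID
Fold 2: move[4]->D => DLULD VALID
Fold 3: move[4]->R => DLULR INVALID (collision), skipped
Fold 4: move[3]->D => DLUDD INVALID (collision), skipped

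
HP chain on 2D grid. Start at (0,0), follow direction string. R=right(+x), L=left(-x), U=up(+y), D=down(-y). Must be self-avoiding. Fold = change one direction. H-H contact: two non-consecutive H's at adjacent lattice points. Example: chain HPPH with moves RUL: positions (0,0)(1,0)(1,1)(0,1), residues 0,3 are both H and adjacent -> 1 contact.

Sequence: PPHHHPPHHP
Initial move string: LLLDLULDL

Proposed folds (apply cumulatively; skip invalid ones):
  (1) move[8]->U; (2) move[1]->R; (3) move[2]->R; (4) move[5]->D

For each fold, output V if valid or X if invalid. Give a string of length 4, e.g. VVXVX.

Initial: LLLDLULDL -> [(0, 0), (-1, 0), (-2, 0), (-3, 0), (-3, -1), (-4, -1), (-4, 0), (-5, 0), (-5, -1), (-6, -1)]
Fold 1: move[8]->U => LLLDLULDU INVALID (collision), skipped
Fold 2: move[1]->R => LRLDLULDL INVALID (collision), skipped
Fold 3: move[2]->R => LLRDLULDL INVALID (collision), skipped
Fold 4: move[5]->D => LLLDLDLDL VALID

Answer: XXXV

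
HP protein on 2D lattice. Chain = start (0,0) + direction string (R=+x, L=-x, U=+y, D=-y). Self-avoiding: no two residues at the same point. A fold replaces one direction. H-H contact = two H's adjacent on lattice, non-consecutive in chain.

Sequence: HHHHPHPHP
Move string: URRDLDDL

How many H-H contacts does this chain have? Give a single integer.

Positions: [(0, 0), (0, 1), (1, 1), (2, 1), (2, 0), (1, 0), (1, -1), (1, -2), (0, -2)]
H-H contact: residue 0 @(0,0) - residue 5 @(1, 0)
H-H contact: residue 2 @(1,1) - residue 5 @(1, 0)

Answer: 2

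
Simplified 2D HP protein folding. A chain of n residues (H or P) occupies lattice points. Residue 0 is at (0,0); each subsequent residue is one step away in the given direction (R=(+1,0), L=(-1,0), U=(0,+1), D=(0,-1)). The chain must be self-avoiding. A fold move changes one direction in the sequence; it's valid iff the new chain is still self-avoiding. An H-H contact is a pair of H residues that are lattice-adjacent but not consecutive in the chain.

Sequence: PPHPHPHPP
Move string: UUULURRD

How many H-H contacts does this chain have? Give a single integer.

Positions: [(0, 0), (0, 1), (0, 2), (0, 3), (-1, 3), (-1, 4), (0, 4), (1, 4), (1, 3)]
No H-H contacts found.

Answer: 0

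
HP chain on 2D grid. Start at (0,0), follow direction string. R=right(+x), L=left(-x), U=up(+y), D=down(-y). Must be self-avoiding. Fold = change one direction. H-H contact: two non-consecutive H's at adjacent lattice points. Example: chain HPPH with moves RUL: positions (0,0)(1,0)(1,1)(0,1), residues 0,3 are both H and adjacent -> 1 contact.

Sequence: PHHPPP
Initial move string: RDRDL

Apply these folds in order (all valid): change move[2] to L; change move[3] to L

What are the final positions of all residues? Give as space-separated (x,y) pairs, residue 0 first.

Initial moves: RDRDL
Fold: move[2]->L => RDLDL (positions: [(0, 0), (1, 0), (1, -1), (0, -1), (0, -2), (-1, -2)])
Fold: move[3]->L => RDLLL (positions: [(0, 0), (1, 0), (1, -1), (0, -1), (-1, -1), (-2, -1)])

Answer: (0,0) (1,0) (1,-1) (0,-1) (-1,-1) (-2,-1)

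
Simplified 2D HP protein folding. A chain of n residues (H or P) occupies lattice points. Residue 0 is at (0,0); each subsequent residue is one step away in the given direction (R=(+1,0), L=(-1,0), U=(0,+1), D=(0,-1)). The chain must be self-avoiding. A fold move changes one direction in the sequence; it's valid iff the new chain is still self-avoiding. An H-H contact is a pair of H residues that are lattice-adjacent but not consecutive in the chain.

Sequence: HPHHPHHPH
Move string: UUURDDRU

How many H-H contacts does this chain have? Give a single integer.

Answer: 2

Derivation:
Positions: [(0, 0), (0, 1), (0, 2), (0, 3), (1, 3), (1, 2), (1, 1), (2, 1), (2, 2)]
H-H contact: residue 2 @(0,2) - residue 5 @(1, 2)
H-H contact: residue 5 @(1,2) - residue 8 @(2, 2)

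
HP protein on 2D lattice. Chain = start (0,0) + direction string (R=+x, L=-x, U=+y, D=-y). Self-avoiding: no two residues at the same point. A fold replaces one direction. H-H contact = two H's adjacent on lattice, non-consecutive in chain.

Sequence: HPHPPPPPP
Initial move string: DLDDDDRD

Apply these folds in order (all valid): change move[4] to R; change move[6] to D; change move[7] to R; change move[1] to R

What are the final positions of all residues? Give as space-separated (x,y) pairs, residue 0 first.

Answer: (0,0) (0,-1) (1,-1) (1,-2) (1,-3) (2,-3) (2,-4) (2,-5) (3,-5)

Derivation:
Initial moves: DLDDDDRD
Fold: move[4]->R => DLDDRDRD (positions: [(0, 0), (0, -1), (-1, -1), (-1, -2), (-1, -3), (0, -3), (0, -4), (1, -4), (1, -5)])
Fold: move[6]->D => DLDDRDDD (positions: [(0, 0), (0, -1), (-1, -1), (-1, -2), (-1, -3), (0, -3), (0, -4), (0, -5), (0, -6)])
Fold: move[7]->R => DLDDRDDR (positions: [(0, 0), (0, -1), (-1, -1), (-1, -2), (-1, -3), (0, -3), (0, -4), (0, -5), (1, -5)])
Fold: move[1]->R => DRDDRDDR (positions: [(0, 0), (0, -1), (1, -1), (1, -2), (1, -3), (2, -3), (2, -4), (2, -5), (3, -5)])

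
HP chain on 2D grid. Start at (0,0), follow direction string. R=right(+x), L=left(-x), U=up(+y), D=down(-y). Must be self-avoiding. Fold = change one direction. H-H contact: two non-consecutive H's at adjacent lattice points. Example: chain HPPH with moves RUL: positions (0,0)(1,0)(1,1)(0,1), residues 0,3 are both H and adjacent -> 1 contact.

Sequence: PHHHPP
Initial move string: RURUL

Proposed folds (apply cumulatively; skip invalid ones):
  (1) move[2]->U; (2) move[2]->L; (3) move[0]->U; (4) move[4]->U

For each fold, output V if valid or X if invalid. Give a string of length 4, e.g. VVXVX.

Answer: VVVV

Derivation:
Initial: RURUL -> [(0, 0), (1, 0), (1, 1), (2, 1), (2, 2), (1, 2)]
Fold 1: move[2]->U => RUUUL VALID
Fold 2: move[2]->L => RULUL VALID
Fold 3: move[0]->U => UULUL VALID
Fold 4: move[4]->U => UULUU VALID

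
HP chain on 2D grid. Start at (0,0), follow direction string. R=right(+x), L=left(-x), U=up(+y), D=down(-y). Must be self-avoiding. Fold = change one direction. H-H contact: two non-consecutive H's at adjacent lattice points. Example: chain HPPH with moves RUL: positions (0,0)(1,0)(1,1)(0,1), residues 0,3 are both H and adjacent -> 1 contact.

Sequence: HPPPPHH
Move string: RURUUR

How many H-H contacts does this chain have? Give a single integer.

Positions: [(0, 0), (1, 0), (1, 1), (2, 1), (2, 2), (2, 3), (3, 3)]
No H-H contacts found.

Answer: 0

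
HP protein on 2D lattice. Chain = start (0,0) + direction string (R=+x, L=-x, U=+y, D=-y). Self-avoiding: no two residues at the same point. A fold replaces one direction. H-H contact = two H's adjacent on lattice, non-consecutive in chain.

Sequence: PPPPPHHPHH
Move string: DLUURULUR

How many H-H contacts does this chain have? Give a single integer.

Positions: [(0, 0), (0, -1), (-1, -1), (-1, 0), (-1, 1), (0, 1), (0, 2), (-1, 2), (-1, 3), (0, 3)]
H-H contact: residue 6 @(0,2) - residue 9 @(0, 3)

Answer: 1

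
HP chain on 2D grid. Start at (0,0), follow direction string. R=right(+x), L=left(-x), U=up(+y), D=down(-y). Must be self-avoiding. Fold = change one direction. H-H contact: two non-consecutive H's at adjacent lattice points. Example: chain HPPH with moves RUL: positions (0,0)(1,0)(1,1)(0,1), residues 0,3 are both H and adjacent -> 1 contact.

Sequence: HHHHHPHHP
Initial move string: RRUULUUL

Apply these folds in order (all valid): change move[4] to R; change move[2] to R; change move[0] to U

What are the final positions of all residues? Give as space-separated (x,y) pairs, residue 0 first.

Answer: (0,0) (0,1) (1,1) (2,1) (2,2) (3,2) (3,3) (3,4) (2,4)

Derivation:
Initial moves: RRUULUUL
Fold: move[4]->R => RRUURUUL (positions: [(0, 0), (1, 0), (2, 0), (2, 1), (2, 2), (3, 2), (3, 3), (3, 4), (2, 4)])
Fold: move[2]->R => RRRURUUL (positions: [(0, 0), (1, 0), (2, 0), (3, 0), (3, 1), (4, 1), (4, 2), (4, 3), (3, 3)])
Fold: move[0]->U => URRURUUL (positions: [(0, 0), (0, 1), (1, 1), (2, 1), (2, 2), (3, 2), (3, 3), (3, 4), (2, 4)])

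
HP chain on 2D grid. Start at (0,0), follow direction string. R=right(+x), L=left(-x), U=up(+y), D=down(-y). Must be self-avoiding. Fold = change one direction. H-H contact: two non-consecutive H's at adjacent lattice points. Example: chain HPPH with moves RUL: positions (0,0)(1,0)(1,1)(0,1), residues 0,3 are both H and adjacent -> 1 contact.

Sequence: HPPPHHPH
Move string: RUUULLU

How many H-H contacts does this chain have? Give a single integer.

Positions: [(0, 0), (1, 0), (1, 1), (1, 2), (1, 3), (0, 3), (-1, 3), (-1, 4)]
No H-H contacts found.

Answer: 0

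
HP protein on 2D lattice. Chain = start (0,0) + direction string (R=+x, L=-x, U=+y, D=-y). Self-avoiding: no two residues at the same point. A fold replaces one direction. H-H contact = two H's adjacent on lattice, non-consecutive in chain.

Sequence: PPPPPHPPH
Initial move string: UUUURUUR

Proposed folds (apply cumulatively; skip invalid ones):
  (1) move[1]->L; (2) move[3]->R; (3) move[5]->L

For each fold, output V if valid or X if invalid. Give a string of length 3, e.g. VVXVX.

Answer: VVX

Derivation:
Initial: UUUURUUR -> [(0, 0), (0, 1), (0, 2), (0, 3), (0, 4), (1, 4), (1, 5), (1, 6), (2, 6)]
Fold 1: move[1]->L => ULUURUUR VALID
Fold 2: move[3]->R => ULURRUUR VALID
Fold 3: move[5]->L => ULURRLUR INVALID (collision), skipped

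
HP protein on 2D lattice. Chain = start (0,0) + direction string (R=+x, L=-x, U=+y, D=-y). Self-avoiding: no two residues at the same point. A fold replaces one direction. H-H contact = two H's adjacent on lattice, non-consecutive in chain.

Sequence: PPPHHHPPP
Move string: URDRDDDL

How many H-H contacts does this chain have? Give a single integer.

Answer: 0

Derivation:
Positions: [(0, 0), (0, 1), (1, 1), (1, 0), (2, 0), (2, -1), (2, -2), (2, -3), (1, -3)]
No H-H contacts found.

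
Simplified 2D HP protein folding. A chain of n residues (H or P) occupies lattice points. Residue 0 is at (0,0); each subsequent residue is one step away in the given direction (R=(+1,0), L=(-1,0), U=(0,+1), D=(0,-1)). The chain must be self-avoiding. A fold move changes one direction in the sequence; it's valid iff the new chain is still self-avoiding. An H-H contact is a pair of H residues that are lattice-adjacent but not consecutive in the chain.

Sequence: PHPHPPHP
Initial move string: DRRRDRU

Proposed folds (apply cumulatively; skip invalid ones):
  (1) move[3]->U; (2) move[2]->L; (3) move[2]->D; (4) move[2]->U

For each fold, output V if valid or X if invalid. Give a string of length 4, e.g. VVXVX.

Initial: DRRRDRU -> [(0, 0), (0, -1), (1, -1), (2, -1), (3, -1), (3, -2), (4, -2), (4, -1)]
Fold 1: move[3]->U => DRRUDRU INVALID (collision), skipped
Fold 2: move[2]->L => DRLRDRU INVALID (collision), skipped
Fold 3: move[2]->D => DRDRDRU VALID
Fold 4: move[2]->U => DRURDRU VALID

Answer: XXVV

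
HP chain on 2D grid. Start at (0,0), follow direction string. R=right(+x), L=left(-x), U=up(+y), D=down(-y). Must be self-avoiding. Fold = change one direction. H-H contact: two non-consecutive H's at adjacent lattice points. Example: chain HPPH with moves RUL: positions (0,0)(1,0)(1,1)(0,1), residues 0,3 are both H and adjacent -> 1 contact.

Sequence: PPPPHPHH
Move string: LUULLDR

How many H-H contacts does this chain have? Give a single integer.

Answer: 1

Derivation:
Positions: [(0, 0), (-1, 0), (-1, 1), (-1, 2), (-2, 2), (-3, 2), (-3, 1), (-2, 1)]
H-H contact: residue 4 @(-2,2) - residue 7 @(-2, 1)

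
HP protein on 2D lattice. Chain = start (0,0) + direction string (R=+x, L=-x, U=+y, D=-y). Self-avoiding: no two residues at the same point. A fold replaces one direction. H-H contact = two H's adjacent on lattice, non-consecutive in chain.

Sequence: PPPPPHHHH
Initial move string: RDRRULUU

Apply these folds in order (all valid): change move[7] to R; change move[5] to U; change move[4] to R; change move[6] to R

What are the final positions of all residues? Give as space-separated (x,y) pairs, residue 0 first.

Answer: (0,0) (1,0) (1,-1) (2,-1) (3,-1) (4,-1) (4,0) (5,0) (6,0)

Derivation:
Initial moves: RDRRULUU
Fold: move[7]->R => RDRRULUR (positions: [(0, 0), (1, 0), (1, -1), (2, -1), (3, -1), (3, 0), (2, 0), (2, 1), (3, 1)])
Fold: move[5]->U => RDRRUUUR (positions: [(0, 0), (1, 0), (1, -1), (2, -1), (3, -1), (3, 0), (3, 1), (3, 2), (4, 2)])
Fold: move[4]->R => RDRRRUUR (positions: [(0, 0), (1, 0), (1, -1), (2, -1), (3, -1), (4, -1), (4, 0), (4, 1), (5, 1)])
Fold: move[6]->R => RDRRRURR (positions: [(0, 0), (1, 0), (1, -1), (2, -1), (3, -1), (4, -1), (4, 0), (5, 0), (6, 0)])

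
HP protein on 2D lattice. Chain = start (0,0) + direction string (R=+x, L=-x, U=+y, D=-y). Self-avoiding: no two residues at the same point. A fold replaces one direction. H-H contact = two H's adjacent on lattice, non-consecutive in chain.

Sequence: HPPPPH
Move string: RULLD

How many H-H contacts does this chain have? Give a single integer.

Positions: [(0, 0), (1, 0), (1, 1), (0, 1), (-1, 1), (-1, 0)]
H-H contact: residue 0 @(0,0) - residue 5 @(-1, 0)

Answer: 1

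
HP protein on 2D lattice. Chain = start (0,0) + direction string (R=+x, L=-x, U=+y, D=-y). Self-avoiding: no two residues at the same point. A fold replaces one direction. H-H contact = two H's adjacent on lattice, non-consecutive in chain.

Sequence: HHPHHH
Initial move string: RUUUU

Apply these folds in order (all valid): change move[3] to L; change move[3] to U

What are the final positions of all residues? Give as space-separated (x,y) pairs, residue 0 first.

Initial moves: RUUUU
Fold: move[3]->L => RUULU (positions: [(0, 0), (1, 0), (1, 1), (1, 2), (0, 2), (0, 3)])
Fold: move[3]->U => RUUUU (positions: [(0, 0), (1, 0), (1, 1), (1, 2), (1, 3), (1, 4)])

Answer: (0,0) (1,0) (1,1) (1,2) (1,3) (1,4)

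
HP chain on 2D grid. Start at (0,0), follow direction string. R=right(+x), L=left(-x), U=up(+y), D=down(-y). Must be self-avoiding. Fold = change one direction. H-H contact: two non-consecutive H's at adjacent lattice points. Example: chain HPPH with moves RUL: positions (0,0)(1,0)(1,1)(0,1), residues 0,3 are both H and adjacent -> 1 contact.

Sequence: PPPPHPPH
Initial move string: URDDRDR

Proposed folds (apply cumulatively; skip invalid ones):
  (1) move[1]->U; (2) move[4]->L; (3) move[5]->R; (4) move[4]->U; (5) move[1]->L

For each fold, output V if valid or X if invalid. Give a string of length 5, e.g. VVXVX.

Initial: URDDRDR -> [(0, 0), (0, 1), (1, 1), (1, 0), (1, -1), (2, -1), (2, -2), (3, -2)]
Fold 1: move[1]->U => UUDDRDR INVALID (collision), skipped
Fold 2: move[4]->L => URDDLDR VALID
Fold 3: move[5]->R => URDDLRR INVALID (collision), skipped
Fold 4: move[4]->U => URDDUDR INVALID (collision), skipped
Fold 5: move[1]->L => ULDDLDR VALID

Answer: XVXXV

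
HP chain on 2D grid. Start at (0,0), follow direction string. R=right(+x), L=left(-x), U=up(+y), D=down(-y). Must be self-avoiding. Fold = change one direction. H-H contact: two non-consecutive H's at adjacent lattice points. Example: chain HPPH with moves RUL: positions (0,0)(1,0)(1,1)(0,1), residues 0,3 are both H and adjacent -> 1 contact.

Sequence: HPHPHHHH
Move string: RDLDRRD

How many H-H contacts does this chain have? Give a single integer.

Answer: 1

Derivation:
Positions: [(0, 0), (1, 0), (1, -1), (0, -1), (0, -2), (1, -2), (2, -2), (2, -3)]
H-H contact: residue 2 @(1,-1) - residue 5 @(1, -2)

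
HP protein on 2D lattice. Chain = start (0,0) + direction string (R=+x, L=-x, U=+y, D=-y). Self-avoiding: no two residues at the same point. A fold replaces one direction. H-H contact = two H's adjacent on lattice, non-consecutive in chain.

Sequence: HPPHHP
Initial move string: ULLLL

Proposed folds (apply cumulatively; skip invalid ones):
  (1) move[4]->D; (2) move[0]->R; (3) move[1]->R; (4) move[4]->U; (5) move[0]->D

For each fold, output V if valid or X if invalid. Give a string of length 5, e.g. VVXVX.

Answer: VXXVV

Derivation:
Initial: ULLLL -> [(0, 0), (0, 1), (-1, 1), (-2, 1), (-3, 1), (-4, 1)]
Fold 1: move[4]->D => ULLLD VALID
Fold 2: move[0]->R => RLLLD INVALID (collision), skipped
Fold 3: move[1]->R => URLLD INVALID (collision), skipped
Fold 4: move[4]->U => ULLLU VALID
Fold 5: move[0]->D => DLLLU VALID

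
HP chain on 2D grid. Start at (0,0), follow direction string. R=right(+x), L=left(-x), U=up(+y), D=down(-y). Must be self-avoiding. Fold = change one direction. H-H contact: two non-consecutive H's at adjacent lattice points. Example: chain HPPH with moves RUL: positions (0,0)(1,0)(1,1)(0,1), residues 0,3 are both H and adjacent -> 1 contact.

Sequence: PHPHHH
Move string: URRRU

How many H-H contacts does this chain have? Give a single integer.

Positions: [(0, 0), (0, 1), (1, 1), (2, 1), (3, 1), (3, 2)]
No H-H contacts found.

Answer: 0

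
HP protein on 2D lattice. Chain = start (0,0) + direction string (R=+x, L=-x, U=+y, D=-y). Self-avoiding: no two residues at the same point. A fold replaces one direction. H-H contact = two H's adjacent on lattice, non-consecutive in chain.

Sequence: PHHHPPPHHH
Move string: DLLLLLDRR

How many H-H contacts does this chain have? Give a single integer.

Answer: 0

Derivation:
Positions: [(0, 0), (0, -1), (-1, -1), (-2, -1), (-3, -1), (-4, -1), (-5, -1), (-5, -2), (-4, -2), (-3, -2)]
No H-H contacts found.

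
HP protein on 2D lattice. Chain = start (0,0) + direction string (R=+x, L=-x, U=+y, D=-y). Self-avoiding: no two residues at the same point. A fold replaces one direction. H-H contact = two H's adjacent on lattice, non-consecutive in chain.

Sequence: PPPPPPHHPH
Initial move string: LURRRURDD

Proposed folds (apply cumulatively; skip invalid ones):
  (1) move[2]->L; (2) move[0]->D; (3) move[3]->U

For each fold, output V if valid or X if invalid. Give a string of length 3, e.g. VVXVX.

Answer: XXV

Derivation:
Initial: LURRRURDD -> [(0, 0), (-1, 0), (-1, 1), (0, 1), (1, 1), (2, 1), (2, 2), (3, 2), (3, 1), (3, 0)]
Fold 1: move[2]->L => LULRRURDD INVALID (collision), skipped
Fold 2: move[0]->D => DURRRURDD INVALID (collision), skipped
Fold 3: move[3]->U => LURURURDD VALID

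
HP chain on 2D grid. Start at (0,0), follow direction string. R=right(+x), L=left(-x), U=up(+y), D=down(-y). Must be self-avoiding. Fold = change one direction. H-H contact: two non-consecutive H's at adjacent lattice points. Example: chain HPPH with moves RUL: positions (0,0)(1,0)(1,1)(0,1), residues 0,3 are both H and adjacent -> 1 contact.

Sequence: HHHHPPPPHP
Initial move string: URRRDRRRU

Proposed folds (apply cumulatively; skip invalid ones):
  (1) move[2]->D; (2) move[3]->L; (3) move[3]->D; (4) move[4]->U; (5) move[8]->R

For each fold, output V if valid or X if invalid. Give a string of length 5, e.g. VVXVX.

Answer: VXVXV

Derivation:
Initial: URRRDRRRU -> [(0, 0), (0, 1), (1, 1), (2, 1), (3, 1), (3, 0), (4, 0), (5, 0), (6, 0), (6, 1)]
Fold 1: move[2]->D => URDRDRRRU VALID
Fold 2: move[3]->L => URDLDRRRU INVALID (collision), skipped
Fold 3: move[3]->D => URDDDRRRU VALID
Fold 4: move[4]->U => URDDURRRU INVALID (collision), skipped
Fold 5: move[8]->R => URDDDRRRR VALID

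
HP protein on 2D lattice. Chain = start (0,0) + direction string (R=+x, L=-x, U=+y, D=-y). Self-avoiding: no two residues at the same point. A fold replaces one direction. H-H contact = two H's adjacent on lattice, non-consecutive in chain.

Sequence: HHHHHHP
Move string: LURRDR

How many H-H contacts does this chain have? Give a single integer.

Answer: 2

Derivation:
Positions: [(0, 0), (-1, 0), (-1, 1), (0, 1), (1, 1), (1, 0), (2, 0)]
H-H contact: residue 0 @(0,0) - residue 5 @(1, 0)
H-H contact: residue 0 @(0,0) - residue 3 @(0, 1)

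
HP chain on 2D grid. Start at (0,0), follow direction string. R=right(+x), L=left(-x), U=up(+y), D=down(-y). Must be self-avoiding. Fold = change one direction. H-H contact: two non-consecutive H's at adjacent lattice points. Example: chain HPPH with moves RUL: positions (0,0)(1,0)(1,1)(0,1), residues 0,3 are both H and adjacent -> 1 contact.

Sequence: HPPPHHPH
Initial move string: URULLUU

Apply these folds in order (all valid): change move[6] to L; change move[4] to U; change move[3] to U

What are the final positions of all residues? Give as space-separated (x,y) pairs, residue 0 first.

Initial moves: URULLUU
Fold: move[6]->L => URULLUL (positions: [(0, 0), (0, 1), (1, 1), (1, 2), (0, 2), (-1, 2), (-1, 3), (-2, 3)])
Fold: move[4]->U => URULUUL (positions: [(0, 0), (0, 1), (1, 1), (1, 2), (0, 2), (0, 3), (0, 4), (-1, 4)])
Fold: move[3]->U => URUUUUL (positions: [(0, 0), (0, 1), (1, 1), (1, 2), (1, 3), (1, 4), (1, 5), (0, 5)])

Answer: (0,0) (0,1) (1,1) (1,2) (1,3) (1,4) (1,5) (0,5)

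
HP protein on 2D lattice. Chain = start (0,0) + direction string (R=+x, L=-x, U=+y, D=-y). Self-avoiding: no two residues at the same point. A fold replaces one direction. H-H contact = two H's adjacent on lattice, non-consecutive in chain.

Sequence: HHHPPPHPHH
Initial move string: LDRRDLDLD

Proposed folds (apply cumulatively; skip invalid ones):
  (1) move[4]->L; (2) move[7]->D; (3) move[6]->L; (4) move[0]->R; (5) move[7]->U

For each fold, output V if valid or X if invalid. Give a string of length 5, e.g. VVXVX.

Answer: XVVVX

Derivation:
Initial: LDRRDLDLD -> [(0, 0), (-1, 0), (-1, -1), (0, -1), (1, -1), (1, -2), (0, -2), (0, -3), (-1, -3), (-1, -4)]
Fold 1: move[4]->L => LDRRLLDLD INVALID (collision), skipped
Fold 2: move[7]->D => LDRRDLDDD VALID
Fold 3: move[6]->L => LDRRDLLDD VALID
Fold 4: move[0]->R => RDRRDLLDD VALID
Fold 5: move[7]->U => RDRRDLLUD INVALID (collision), skipped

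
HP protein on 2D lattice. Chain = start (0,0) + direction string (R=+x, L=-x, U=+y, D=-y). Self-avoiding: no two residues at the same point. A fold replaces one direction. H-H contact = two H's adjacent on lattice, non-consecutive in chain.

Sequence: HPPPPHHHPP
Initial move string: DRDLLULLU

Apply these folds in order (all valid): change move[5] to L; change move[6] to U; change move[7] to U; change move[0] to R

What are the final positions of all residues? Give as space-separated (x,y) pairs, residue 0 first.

Answer: (0,0) (1,0) (2,0) (2,-1) (1,-1) (0,-1) (-1,-1) (-1,0) (-1,1) (-1,2)

Derivation:
Initial moves: DRDLLULLU
Fold: move[5]->L => DRDLLLLLU (positions: [(0, 0), (0, -1), (1, -1), (1, -2), (0, -2), (-1, -2), (-2, -2), (-3, -2), (-4, -2), (-4, -1)])
Fold: move[6]->U => DRDLLLULU (positions: [(0, 0), (0, -1), (1, -1), (1, -2), (0, -2), (-1, -2), (-2, -2), (-2, -1), (-3, -1), (-3, 0)])
Fold: move[7]->U => DRDLLLUUU (positions: [(0, 0), (0, -1), (1, -1), (1, -2), (0, -2), (-1, -2), (-2, -2), (-2, -1), (-2, 0), (-2, 1)])
Fold: move[0]->R => RRDLLLUUU (positions: [(0, 0), (1, 0), (2, 0), (2, -1), (1, -1), (0, -1), (-1, -1), (-1, 0), (-1, 1), (-1, 2)])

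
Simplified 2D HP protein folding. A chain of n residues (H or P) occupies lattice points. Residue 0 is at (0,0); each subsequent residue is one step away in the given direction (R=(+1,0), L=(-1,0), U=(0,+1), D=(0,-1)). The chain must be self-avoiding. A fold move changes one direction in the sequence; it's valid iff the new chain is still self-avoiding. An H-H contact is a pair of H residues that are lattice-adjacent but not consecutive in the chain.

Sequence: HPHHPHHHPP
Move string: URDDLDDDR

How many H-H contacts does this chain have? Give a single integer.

Answer: 2

Derivation:
Positions: [(0, 0), (0, 1), (1, 1), (1, 0), (1, -1), (0, -1), (0, -2), (0, -3), (0, -4), (1, -4)]
H-H contact: residue 0 @(0,0) - residue 3 @(1, 0)
H-H contact: residue 0 @(0,0) - residue 5 @(0, -1)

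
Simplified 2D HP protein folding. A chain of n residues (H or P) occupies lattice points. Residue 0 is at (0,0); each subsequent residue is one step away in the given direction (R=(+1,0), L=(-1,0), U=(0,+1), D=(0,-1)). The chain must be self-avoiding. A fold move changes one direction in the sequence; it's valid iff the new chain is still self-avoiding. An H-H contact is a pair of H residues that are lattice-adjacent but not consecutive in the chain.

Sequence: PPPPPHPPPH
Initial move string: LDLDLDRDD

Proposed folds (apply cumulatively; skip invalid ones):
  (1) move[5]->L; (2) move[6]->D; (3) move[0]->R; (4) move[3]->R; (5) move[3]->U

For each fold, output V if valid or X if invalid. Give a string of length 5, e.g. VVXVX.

Initial: LDLDLDRDD -> [(0, 0), (-1, 0), (-1, -1), (-2, -1), (-2, -2), (-3, -2), (-3, -3), (-2, -3), (-2, -4), (-2, -5)]
Fold 1: move[5]->L => LDLDLLRDD INVALID (collision), skipped
Fold 2: move[6]->D => LDLDLDDDD VALID
Fold 3: move[0]->R => RDLDLDDDD VALID
Fold 4: move[3]->R => RDLRLDDDD INVALID (collision), skipped
Fold 5: move[3]->U => RDLULDDDD INVALID (collision), skipped

Answer: XVVXX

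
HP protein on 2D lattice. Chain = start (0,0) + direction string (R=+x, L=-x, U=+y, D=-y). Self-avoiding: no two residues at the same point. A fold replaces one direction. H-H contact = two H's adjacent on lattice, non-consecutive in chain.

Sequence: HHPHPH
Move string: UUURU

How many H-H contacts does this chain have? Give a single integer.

Answer: 0

Derivation:
Positions: [(0, 0), (0, 1), (0, 2), (0, 3), (1, 3), (1, 4)]
No H-H contacts found.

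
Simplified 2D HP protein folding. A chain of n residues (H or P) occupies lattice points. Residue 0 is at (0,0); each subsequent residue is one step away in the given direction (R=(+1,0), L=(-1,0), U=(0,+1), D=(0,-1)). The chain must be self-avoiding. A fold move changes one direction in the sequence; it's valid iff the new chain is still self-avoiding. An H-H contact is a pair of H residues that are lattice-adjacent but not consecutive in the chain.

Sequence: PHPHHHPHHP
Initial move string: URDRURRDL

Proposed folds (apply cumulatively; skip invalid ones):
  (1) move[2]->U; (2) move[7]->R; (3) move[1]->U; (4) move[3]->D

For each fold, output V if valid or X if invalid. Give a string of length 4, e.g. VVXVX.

Answer: VXVX

Derivation:
Initial: URDRURRDL -> [(0, 0), (0, 1), (1, 1), (1, 0), (2, 0), (2, 1), (3, 1), (4, 1), (4, 0), (3, 0)]
Fold 1: move[2]->U => URURURRDL VALID
Fold 2: move[7]->R => URURURRRL INVALID (collision), skipped
Fold 3: move[1]->U => UUURURRDL VALID
Fold 4: move[3]->D => UUUDURRDL INVALID (collision), skipped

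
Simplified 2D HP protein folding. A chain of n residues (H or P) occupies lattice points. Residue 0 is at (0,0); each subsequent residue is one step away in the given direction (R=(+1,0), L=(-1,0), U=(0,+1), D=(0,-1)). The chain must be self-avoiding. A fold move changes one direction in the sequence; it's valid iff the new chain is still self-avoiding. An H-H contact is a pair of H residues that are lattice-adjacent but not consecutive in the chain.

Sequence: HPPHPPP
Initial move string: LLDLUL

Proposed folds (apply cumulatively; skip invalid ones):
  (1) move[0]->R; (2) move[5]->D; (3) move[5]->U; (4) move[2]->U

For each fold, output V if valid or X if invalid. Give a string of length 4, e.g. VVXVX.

Answer: XXVV

Derivation:
Initial: LLDLUL -> [(0, 0), (-1, 0), (-2, 0), (-2, -1), (-3, -1), (-3, 0), (-4, 0)]
Fold 1: move[0]->R => RLDLUL INVALID (collision), skipped
Fold 2: move[5]->D => LLDLUD INVALID (collision), skipped
Fold 3: move[5]->U => LLDLUU VALID
Fold 4: move[2]->U => LLULUU VALID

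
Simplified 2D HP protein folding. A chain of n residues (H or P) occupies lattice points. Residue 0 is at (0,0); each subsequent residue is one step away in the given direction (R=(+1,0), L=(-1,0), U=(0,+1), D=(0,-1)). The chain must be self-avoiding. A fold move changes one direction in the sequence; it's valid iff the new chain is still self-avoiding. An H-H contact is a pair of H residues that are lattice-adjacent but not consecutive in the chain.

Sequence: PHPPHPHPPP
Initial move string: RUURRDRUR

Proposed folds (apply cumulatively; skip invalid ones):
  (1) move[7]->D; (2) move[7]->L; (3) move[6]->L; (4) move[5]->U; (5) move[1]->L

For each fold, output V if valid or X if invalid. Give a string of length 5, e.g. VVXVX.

Initial: RUURRDRUR -> [(0, 0), (1, 0), (1, 1), (1, 2), (2, 2), (3, 2), (3, 1), (4, 1), (4, 2), (5, 2)]
Fold 1: move[7]->D => RUURRDRDR VALID
Fold 2: move[7]->L => RUURRDRLR INVALID (collision), skipped
Fold 3: move[6]->L => RUURRDLDR VALID
Fold 4: move[5]->U => RUURRULDR INVALID (collision), skipped
Fold 5: move[1]->L => RLURRDLDR INVALID (collision), skipped

Answer: VXVXX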